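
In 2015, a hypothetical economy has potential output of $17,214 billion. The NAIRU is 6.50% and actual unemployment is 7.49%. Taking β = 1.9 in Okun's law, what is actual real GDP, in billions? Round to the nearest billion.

Unemployment gap = 7.49 - 6.5 = 0.99 points, so the output gap is -1.9 × 0.99 = -1.881%.
Actual GDP = 17214 × (1 - 1.881/100) = 17214 × 0.98119 ≈ 16890 billion.

$16,890 billion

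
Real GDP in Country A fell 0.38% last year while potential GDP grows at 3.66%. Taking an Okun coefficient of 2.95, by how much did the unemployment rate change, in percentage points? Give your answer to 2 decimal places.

Growth-rate Okun's law: g_Y = g_Y* - β × Δu, so Δu = (g_Y* - g_Y)/β.
Δu = (3.66 + 0.38)/2.95 = 4.04/2.95 = 1.37 percentage points.

1.37 percentage points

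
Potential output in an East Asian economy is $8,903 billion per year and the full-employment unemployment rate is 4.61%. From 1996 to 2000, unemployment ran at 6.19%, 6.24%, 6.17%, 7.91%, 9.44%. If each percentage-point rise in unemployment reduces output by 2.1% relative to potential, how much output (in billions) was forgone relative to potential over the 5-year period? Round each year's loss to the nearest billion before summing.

Year 1996: gap = -2.1 × (6.19 - 4.61) = -3.318%, loss ≈ 8903 × 3.318/100 ≈ 295.
Year 1997: gap = -2.1 × (6.24 - 4.61) = -3.423%, loss ≈ 8903 × 3.423/100 ≈ 305.
Year 1998: gap = -2.1 × (6.17 - 4.61) = -3.276%, loss ≈ 8903 × 3.276/100 ≈ 292.
Year 1999: gap = -2.1 × (7.91 - 4.61) = -6.93%, loss ≈ 8903 × 6.93/100 ≈ 617.
Year 2000: gap = -2.1 × (9.44 - 4.61) = -10.143%, loss ≈ 8903 × 10.143/100 ≈ 903.
Total lost output = 295 + 305 + 292 + 617 + 903 = 2412 billion.

$2,412 billion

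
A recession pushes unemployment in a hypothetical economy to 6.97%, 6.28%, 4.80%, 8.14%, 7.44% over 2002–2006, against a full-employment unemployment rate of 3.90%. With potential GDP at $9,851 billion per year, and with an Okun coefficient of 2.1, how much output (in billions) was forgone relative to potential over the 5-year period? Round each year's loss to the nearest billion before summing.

Year 2002: gap = -2.1 × (6.97 - 3.9) = -6.447%, loss ≈ 9851 × 6.447/100 ≈ 635.
Year 2003: gap = -2.1 × (6.28 - 3.9) = -4.998%, loss ≈ 9851 × 4.998/100 ≈ 492.
Year 2004: gap = -2.1 × (4.8 - 3.9) = -1.89%, loss ≈ 9851 × 1.89/100 ≈ 186.
Year 2005: gap = -2.1 × (8.14 - 3.9) = -8.904%, loss ≈ 9851 × 8.904/100 ≈ 877.
Year 2006: gap = -2.1 × (7.44 - 3.9) = -7.434%, loss ≈ 9851 × 7.434/100 ≈ 732.
Total lost output = 635 + 492 + 186 + 877 + 732 = 2922 billion.

$2,922 billion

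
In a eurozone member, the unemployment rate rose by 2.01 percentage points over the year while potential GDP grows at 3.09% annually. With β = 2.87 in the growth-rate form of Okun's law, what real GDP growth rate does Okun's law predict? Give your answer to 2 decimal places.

-2.68%

Growth-rate Okun's law: g_Y = g_Y* - β × Δu.
g_Y = 3.09 - 2.87 × (2.01) = 3.09 - 5.7687 = -2.6787%, i.e. -2.68% to 2 d.p.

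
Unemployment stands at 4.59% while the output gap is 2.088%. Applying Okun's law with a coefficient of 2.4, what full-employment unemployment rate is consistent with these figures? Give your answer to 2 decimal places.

From Okun's law, u - u* = -(output gap)/β = -(2.088)/2.4 = -0.87 points.
So u* = 4.59 + 0.87 = 5.46%.

5.46%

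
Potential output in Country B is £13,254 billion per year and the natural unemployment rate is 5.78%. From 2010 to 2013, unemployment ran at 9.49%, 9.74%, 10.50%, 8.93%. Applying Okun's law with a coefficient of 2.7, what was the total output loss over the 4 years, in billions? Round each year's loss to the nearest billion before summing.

£5,561 billion

Year 2010: gap = -2.7 × (9.49 - 5.78) = -10.017%, loss ≈ 13254 × 10.017/100 ≈ 1328.
Year 2011: gap = -2.7 × (9.74 - 5.78) = -10.692%, loss ≈ 13254 × 10.692/100 ≈ 1417.
Year 2012: gap = -2.7 × (10.5 - 5.78) = -12.744%, loss ≈ 13254 × 12.744/100 ≈ 1689.
Year 2013: gap = -2.7 × (8.93 - 5.78) = -8.505%, loss ≈ 13254 × 8.505/100 ≈ 1127.
Total lost output = 1328 + 1417 + 1689 + 1127 = 5561 billion.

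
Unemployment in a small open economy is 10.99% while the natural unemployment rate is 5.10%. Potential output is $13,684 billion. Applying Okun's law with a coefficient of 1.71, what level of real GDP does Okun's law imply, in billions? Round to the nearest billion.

Unemployment gap = 10.99 - 5.1 = 5.89 points, so the output gap is -1.71 × 5.89 = -10.0719%.
Actual GDP = 13684 × (1 - 10.0719/100) = 13684 × 0.899281 ≈ 12306 billion.

$12,306 billion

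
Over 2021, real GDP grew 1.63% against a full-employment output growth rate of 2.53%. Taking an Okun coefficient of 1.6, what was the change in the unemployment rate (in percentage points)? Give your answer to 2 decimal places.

0.56 percentage points

Growth-rate Okun's law: g_Y = g_Y* - β × Δu, so Δu = (g_Y* - g_Y)/β.
Δu = (2.53 - 1.63)/1.6 = 0.9/1.6 = 0.56 percentage points.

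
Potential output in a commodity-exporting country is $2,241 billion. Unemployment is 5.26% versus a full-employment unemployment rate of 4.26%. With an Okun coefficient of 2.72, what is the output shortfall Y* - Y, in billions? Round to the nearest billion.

$61 billion

Output gap = -2.72 × (5.26 - 4.26) = -2.72 × 1 = -2.72%.
Actual GDP ≈ 2241 × 0.9728 ≈ 2180 billion, so the shortfall is 2241 - 2180 = 61 billion.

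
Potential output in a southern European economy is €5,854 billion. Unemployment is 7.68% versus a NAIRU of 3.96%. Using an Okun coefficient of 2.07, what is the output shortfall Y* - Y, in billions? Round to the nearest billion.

€451 billion

Output gap = -2.07 × (7.68 - 3.96) = -2.07 × 3.72 = -7.7004%.
Actual GDP ≈ 5854 × 0.922996 ≈ 5403 billion, so the shortfall is 5854 - 5403 = 451 billion.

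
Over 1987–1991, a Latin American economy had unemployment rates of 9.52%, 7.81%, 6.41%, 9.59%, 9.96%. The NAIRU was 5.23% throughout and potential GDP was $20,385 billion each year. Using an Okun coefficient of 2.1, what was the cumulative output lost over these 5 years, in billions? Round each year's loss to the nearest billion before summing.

$7,336 billion

Year 1987: gap = -2.1 × (9.52 - 5.23) = -9.009%, loss ≈ 20385 × 9.009/100 ≈ 1836.
Year 1988: gap = -2.1 × (7.81 - 5.23) = -5.418%, loss ≈ 20385 × 5.418/100 ≈ 1104.
Year 1989: gap = -2.1 × (6.41 - 5.23) = -2.478%, loss ≈ 20385 × 2.478/100 ≈ 505.
Year 1990: gap = -2.1 × (9.59 - 5.23) = -9.156%, loss ≈ 20385 × 9.156/100 ≈ 1866.
Year 1991: gap = -2.1 × (9.96 - 5.23) = -9.933%, loss ≈ 20385 × 9.933/100 ≈ 2025.
Total lost output = 1836 + 1104 + 505 + 1866 + 2025 = 7336 billion.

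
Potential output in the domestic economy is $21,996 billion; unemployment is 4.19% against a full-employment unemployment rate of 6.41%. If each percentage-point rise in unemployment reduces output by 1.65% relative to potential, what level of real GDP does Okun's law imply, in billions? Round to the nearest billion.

Unemployment gap = 4.19 - 6.41 = -2.22 points, so the output gap is -1.65 × (-2.22) = 3.663%.
Actual GDP = 21996 × (1 + 3.663/100) = 21996 × 1.03663 ≈ 22802 billion.

$22,802 billion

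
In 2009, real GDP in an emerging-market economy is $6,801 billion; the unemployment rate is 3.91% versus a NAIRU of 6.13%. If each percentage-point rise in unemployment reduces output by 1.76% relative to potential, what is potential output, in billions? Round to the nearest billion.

$6,545 billion

Unemployment gap = 3.91 - 6.13 = -2.22 points, so output gap = -1.76 × (-2.22) = 3.9072%.
Since Y = Y* × (1 + gap/100), Y* = 6801/1.039072 ≈ 6545 billion.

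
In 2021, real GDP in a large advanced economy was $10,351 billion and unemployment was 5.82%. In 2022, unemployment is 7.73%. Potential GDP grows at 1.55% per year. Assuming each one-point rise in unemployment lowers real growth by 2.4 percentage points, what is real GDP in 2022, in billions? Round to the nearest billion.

$10,037 billion

Δu = 7.73 - 5.82 = 1.91 points.
Okun's law (growth form): g_Y = g_Y* - β × Δu = 1.55 - 2.4 × (1.91) = 1.55 - 4.584 = -3.034%.
Real GDP in the next year = 10351 × (1 - 3.034/100) = 10351 × 0.96966 ≈ 10037 billion.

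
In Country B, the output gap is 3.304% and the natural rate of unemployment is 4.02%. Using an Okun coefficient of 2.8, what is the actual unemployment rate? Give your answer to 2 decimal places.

2.84%

From Okun's law, u - u* = -(output gap)/β = -(3.304)/2.8 = -1.18 points.
So u = 4.02 - 1.18 = 2.84%.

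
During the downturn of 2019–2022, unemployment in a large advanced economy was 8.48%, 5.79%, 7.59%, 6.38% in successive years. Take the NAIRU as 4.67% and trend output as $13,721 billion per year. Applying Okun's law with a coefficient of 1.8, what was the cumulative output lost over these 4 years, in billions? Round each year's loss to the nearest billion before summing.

$2,361 billion

Year 2019: gap = -1.8 × (8.48 - 4.67) = -6.858%, loss ≈ 13721 × 6.858/100 ≈ 941.
Year 2020: gap = -1.8 × (5.79 - 4.67) = -2.016%, loss ≈ 13721 × 2.016/100 ≈ 277.
Year 2021: gap = -1.8 × (7.59 - 4.67) = -5.256%, loss ≈ 13721 × 5.256/100 ≈ 721.
Year 2022: gap = -1.8 × (6.38 - 4.67) = -3.078%, loss ≈ 13721 × 3.078/100 ≈ 422.
Total lost output = 941 + 277 + 721 + 422 = 2361 billion.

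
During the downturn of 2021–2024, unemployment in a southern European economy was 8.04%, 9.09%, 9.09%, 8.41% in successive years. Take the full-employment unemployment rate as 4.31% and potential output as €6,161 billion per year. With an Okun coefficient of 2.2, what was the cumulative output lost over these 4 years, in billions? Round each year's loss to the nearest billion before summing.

€2,358 billion

Year 2021: gap = -2.2 × (8.04 - 4.31) = -8.206%, loss ≈ 6161 × 8.206/100 ≈ 506.
Year 2022: gap = -2.2 × (9.09 - 4.31) = -10.516%, loss ≈ 6161 × 10.516/100 ≈ 648.
Year 2023: gap = -2.2 × (9.09 - 4.31) = -10.516%, loss ≈ 6161 × 10.516/100 ≈ 648.
Year 2024: gap = -2.2 × (8.41 - 4.31) = -9.02%, loss ≈ 6161 × 9.02/100 ≈ 556.
Total lost output = 506 + 648 + 648 + 556 = 2358 billion.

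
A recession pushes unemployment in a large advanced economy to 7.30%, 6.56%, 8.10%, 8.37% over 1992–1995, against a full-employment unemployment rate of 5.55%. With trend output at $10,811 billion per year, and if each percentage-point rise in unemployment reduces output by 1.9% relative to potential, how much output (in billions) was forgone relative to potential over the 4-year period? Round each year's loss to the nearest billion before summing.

$1,669 billion

Year 1992: gap = -1.9 × (7.3 - 5.55) = -3.325%, loss ≈ 10811 × 3.325/100 ≈ 359.
Year 1993: gap = -1.9 × (6.56 - 5.55) = -1.919%, loss ≈ 10811 × 1.919/100 ≈ 207.
Year 1994: gap = -1.9 × (8.1 - 5.55) = -4.845%, loss ≈ 10811 × 4.845/100 ≈ 524.
Year 1995: gap = -1.9 × (8.37 - 5.55) = -5.358%, loss ≈ 10811 × 5.358/100 ≈ 579.
Total lost output = 359 + 207 + 524 + 579 = 1669 billion.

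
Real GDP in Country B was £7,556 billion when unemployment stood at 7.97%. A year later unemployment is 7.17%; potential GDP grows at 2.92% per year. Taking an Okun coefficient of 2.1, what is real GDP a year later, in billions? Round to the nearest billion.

Δu = 7.17 - 7.97 = -0.8 points.
Okun's law (growth form): g_Y = g_Y* - β × Δu = 2.92 - 2.1 × (-0.80) = 2.92 + 1.68 = 4.6%.
Real GDP in the next year = 7556 × (1 + 4.6/100) = 7556 × 1.046 ≈ 7904 billion.

£7,904 billion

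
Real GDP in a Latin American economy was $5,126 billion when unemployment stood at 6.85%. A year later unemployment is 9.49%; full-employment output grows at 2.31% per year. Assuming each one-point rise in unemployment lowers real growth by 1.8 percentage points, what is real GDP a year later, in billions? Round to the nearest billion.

Δu = 9.49 - 6.85 = 2.64 points.
Okun's law (growth form): g_Y = g_Y* - β × Δu = 2.31 - 1.8 × (2.64) = 2.31 - 4.752 = -2.442%.
Real GDP in the next year = 5126 × (1 - 2.442/100) = 5126 × 0.97558 ≈ 5001 billion.

$5,001 billion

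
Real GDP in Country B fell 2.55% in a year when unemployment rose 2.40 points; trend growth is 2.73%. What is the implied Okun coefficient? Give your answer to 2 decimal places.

β ≈ 2.20

Growth form: g_Y = g_Y* - β × Δu, so β = (g_Y* - g_Y)/Δu.
β = (2.73 + 2.55)/2.40 = 5.28/2.40 = 2.20.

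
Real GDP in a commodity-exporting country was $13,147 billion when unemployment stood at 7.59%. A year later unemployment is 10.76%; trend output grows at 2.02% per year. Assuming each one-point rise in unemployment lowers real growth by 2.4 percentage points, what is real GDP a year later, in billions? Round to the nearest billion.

$12,412 billion

Δu = 10.76 - 7.59 = 3.17 points.
Okun's law (growth form): g_Y = g_Y* - β × Δu = 2.02 - 2.4 × (3.17) = 2.02 - 7.608 = -5.588%.
Real GDP in the next year = 13147 × (1 - 5.588/100) = 13147 × 0.94412 ≈ 12412 billion.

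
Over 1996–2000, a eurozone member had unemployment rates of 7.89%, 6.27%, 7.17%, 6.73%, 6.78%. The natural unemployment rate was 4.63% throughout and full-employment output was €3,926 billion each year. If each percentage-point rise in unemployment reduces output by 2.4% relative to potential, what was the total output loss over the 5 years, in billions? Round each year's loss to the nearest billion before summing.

Year 1996: gap = -2.4 × (7.89 - 4.63) = -7.824%, loss ≈ 3926 × 7.824/100 ≈ 307.
Year 1997: gap = -2.4 × (6.27 - 4.63) = -3.936%, loss ≈ 3926 × 3.936/100 ≈ 155.
Year 1998: gap = -2.4 × (7.17 - 4.63) = -6.096%, loss ≈ 3926 × 6.096/100 ≈ 239.
Year 1999: gap = -2.4 × (6.73 - 4.63) = -5.04%, loss ≈ 3926 × 5.04/100 ≈ 198.
Year 2000: gap = -2.4 × (6.78 - 4.63) = -5.16%, loss ≈ 3926 × 5.16/100 ≈ 203.
Total lost output = 307 + 155 + 239 + 198 + 203 = 1102 billion.

€1,102 billion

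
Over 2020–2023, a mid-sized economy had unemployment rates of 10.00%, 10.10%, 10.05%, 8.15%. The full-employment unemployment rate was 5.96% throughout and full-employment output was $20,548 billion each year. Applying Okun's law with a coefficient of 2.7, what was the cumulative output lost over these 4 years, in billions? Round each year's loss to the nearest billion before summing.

$8,022 billion

Year 2020: gap = -2.7 × (10 - 5.96) = -10.908%, loss ≈ 20548 × 10.908/100 ≈ 2241.
Year 2021: gap = -2.7 × (10.1 - 5.96) = -11.178%, loss ≈ 20548 × 11.178/100 ≈ 2297.
Year 2022: gap = -2.7 × (10.05 - 5.96) = -11.043%, loss ≈ 20548 × 11.043/100 ≈ 2269.
Year 2023: gap = -2.7 × (8.15 - 5.96) = -5.913%, loss ≈ 20548 × 5.913/100 ≈ 1215.
Total lost output = 2241 + 2297 + 2269 + 1215 = 8022 billion.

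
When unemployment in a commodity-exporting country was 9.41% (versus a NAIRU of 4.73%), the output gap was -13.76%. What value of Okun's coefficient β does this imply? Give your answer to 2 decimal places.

Okun's law: output gap = -β × (u - u*).
-13.76 = -β × (9.41 - 4.73) = -β × 4.68, so β = 13.76/4.68 = 2.94.

β ≈ 2.94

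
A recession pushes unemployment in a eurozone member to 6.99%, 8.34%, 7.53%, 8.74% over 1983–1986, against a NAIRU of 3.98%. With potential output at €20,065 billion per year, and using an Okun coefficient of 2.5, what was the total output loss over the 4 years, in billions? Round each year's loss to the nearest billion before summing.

Year 1983: gap = -2.5 × (6.99 - 3.98) = -7.525%, loss ≈ 20065 × 7.525/100 ≈ 1510.
Year 1984: gap = -2.5 × (8.34 - 3.98) = -10.9%, loss ≈ 20065 × 10.9/100 ≈ 2187.
Year 1985: gap = -2.5 × (7.53 - 3.98) = -8.875%, loss ≈ 20065 × 8.875/100 ≈ 1781.
Year 1986: gap = -2.5 × (8.74 - 3.98) = -11.9%, loss ≈ 20065 × 11.9/100 ≈ 2388.
Total lost output = 1510 + 2187 + 1781 + 2388 = 7866 billion.

€7,866 billion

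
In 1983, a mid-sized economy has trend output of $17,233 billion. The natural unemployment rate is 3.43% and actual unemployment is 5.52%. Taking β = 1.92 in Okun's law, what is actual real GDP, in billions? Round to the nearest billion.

$16,541 billion

Unemployment gap = 5.52 - 3.43 = 2.09 points, so the output gap is -1.92 × 2.09 = -4.0128%.
Actual GDP = 17233 × (1 - 4.0128/100) = 17233 × 0.959872 ≈ 16541 billion.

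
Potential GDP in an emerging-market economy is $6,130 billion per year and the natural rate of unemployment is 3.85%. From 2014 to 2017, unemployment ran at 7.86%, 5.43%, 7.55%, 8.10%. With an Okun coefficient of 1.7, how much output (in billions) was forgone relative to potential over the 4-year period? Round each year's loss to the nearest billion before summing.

$1,412 billion

Year 2014: gap = -1.7 × (7.86 - 3.85) = -6.817%, loss ≈ 6130 × 6.817/100 ≈ 418.
Year 2015: gap = -1.7 × (5.43 - 3.85) = -2.686%, loss ≈ 6130 × 2.686/100 ≈ 165.
Year 2016: gap = -1.7 × (7.55 - 3.85) = -6.29%, loss ≈ 6130 × 6.29/100 ≈ 386.
Year 2017: gap = -1.7 × (8.1 - 3.85) = -7.225%, loss ≈ 6130 × 7.225/100 ≈ 443.
Total lost output = 418 + 165 + 386 + 443 = 1412 billion.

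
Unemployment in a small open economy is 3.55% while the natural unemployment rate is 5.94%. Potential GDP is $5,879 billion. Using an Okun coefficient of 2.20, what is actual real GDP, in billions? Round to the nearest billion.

$6,188 billion

Unemployment gap = 3.55 - 5.94 = -2.39 points, so the output gap is -2.2 × (-2.39) = 5.258%.
Actual GDP = 5879 × (1 + 5.258/100) = 5879 × 1.05258 ≈ 6188 billion.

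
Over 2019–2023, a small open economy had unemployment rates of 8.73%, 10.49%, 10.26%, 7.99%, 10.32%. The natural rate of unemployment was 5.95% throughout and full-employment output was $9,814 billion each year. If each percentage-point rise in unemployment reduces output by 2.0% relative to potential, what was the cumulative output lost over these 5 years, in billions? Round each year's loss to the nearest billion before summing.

Year 2019: gap = -2.0 × (8.73 - 5.95) = -5.56%, loss ≈ 9814 × 5.56/100 ≈ 546.
Year 2020: gap = -2.0 × (10.49 - 5.95) = -9.08%, loss ≈ 9814 × 9.08/100 ≈ 891.
Year 2021: gap = -2.0 × (10.26 - 5.95) = -8.62%, loss ≈ 9814 × 8.62/100 ≈ 846.
Year 2022: gap = -2.0 × (7.99 - 5.95) = -4.08%, loss ≈ 9814 × 4.08/100 ≈ 400.
Year 2023: gap = -2.0 × (10.32 - 5.95) = -8.74%, loss ≈ 9814 × 8.74/100 ≈ 858.
Total lost output = 546 + 891 + 846 + 400 + 858 = 3541 billion.

$3,541 billion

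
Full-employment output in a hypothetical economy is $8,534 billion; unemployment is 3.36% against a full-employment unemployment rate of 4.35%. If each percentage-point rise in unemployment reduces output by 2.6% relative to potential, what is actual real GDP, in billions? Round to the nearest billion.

$8,754 billion

Unemployment gap = 3.36 - 4.35 = -0.99 points, so the output gap is -2.6 × (-0.99) = 2.574%.
Actual GDP = 8534 × (1 + 2.574/100) = 8534 × 1.02574 ≈ 8754 billion.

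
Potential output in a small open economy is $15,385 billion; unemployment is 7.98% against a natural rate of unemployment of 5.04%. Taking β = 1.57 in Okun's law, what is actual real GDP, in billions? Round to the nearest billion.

Unemployment gap = 7.98 - 5.04 = 2.94 points, so the output gap is -1.57 × 2.94 = -4.6158%.
Actual GDP = 15385 × (1 - 4.6158/100) = 15385 × 0.953842 ≈ 14675 billion.

$14,675 billion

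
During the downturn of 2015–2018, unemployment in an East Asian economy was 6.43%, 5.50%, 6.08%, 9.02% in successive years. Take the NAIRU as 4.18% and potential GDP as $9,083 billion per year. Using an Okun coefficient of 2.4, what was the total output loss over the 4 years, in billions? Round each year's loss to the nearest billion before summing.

Year 2015: gap = -2.4 × (6.43 - 4.18) = -5.4%, loss ≈ 9083 × 5.4/100 ≈ 490.
Year 2016: gap = -2.4 × (5.5 - 4.18) = -3.168%, loss ≈ 9083 × 3.168/100 ≈ 288.
Year 2017: gap = -2.4 × (6.08 - 4.18) = -4.56%, loss ≈ 9083 × 4.56/100 ≈ 414.
Year 2018: gap = -2.4 × (9.02 - 4.18) = -11.616%, loss ≈ 9083 × 11.616/100 ≈ 1055.
Total lost output = 490 + 288 + 414 + 1055 = 2247 billion.

$2,247 billion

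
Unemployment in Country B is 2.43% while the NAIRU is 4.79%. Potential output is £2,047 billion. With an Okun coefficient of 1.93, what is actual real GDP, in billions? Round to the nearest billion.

Unemployment gap = 2.43 - 4.79 = -2.36 points, so the output gap is -1.93 × (-2.36) = 4.5548%.
Actual GDP = 2047 × (1 + 4.5548/100) = 2047 × 1.045548 ≈ 2140 billion.

£2,140 billion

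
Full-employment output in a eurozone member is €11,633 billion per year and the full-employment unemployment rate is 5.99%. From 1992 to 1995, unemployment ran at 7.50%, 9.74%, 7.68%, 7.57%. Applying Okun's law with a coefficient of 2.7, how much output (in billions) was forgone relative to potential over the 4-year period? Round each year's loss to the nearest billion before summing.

€2,679 billion

Year 1992: gap = -2.7 × (7.5 - 5.99) = -4.077%, loss ≈ 11633 × 4.077/100 ≈ 474.
Year 1993: gap = -2.7 × (9.74 - 5.99) = -10.125%, loss ≈ 11633 × 10.125/100 ≈ 1178.
Year 1994: gap = -2.7 × (7.68 - 5.99) = -4.563%, loss ≈ 11633 × 4.563/100 ≈ 531.
Year 1995: gap = -2.7 × (7.57 - 5.99) = -4.266%, loss ≈ 11633 × 4.266/100 ≈ 496.
Total lost output = 474 + 1178 + 531 + 496 = 2679 billion.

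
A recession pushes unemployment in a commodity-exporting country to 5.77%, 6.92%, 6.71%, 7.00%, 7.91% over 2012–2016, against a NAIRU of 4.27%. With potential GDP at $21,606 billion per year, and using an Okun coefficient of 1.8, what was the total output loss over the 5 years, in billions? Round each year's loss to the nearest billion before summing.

Year 2012: gap = -1.8 × (5.77 - 4.27) = -2.7%, loss ≈ 21606 × 2.7/100 ≈ 583.
Year 2013: gap = -1.8 × (6.92 - 4.27) = -4.77%, loss ≈ 21606 × 4.77/100 ≈ 1031.
Year 2014: gap = -1.8 × (6.71 - 4.27) = -4.392%, loss ≈ 21606 × 4.392/100 ≈ 949.
Year 2015: gap = -1.8 × (7 - 4.27) = -4.914%, loss ≈ 21606 × 4.914/100 ≈ 1062.
Year 2016: gap = -1.8 × (7.91 - 4.27) = -6.552%, loss ≈ 21606 × 6.552/100 ≈ 1416.
Total lost output = 583 + 1031 + 949 + 1062 + 1416 = 5041 billion.

$5,041 billion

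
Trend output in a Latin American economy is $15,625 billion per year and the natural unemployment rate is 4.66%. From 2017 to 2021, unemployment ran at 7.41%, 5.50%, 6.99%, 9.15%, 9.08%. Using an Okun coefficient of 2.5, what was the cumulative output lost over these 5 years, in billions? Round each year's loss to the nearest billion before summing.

Year 2017: gap = -2.5 × (7.41 - 4.66) = -6.875%, loss ≈ 15625 × 6.875/100 ≈ 1074.
Year 2018: gap = -2.5 × (5.5 - 4.66) = -2.1%, loss ≈ 15625 × 2.1/100 ≈ 328.
Year 2019: gap = -2.5 × (6.99 - 4.66) = -5.825%, loss ≈ 15625 × 5.825/100 ≈ 910.
Year 2020: gap = -2.5 × (9.15 - 4.66) = -11.225%, loss ≈ 15625 × 11.225/100 ≈ 1754.
Year 2021: gap = -2.5 × (9.08 - 4.66) = -11.05%, loss ≈ 15625 × 11.05/100 ≈ 1727.
Total lost output = 1074 + 328 + 910 + 1754 + 1727 = 5793 billion.

$5,793 billion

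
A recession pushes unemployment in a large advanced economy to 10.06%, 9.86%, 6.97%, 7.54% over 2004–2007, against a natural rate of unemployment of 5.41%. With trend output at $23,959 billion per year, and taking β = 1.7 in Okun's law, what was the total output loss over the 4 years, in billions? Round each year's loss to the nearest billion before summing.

$5,209 billion

Year 2004: gap = -1.7 × (10.06 - 5.41) = -7.905%, loss ≈ 23959 × 7.905/100 ≈ 1894.
Year 2005: gap = -1.7 × (9.86 - 5.41) = -7.565%, loss ≈ 23959 × 7.565/100 ≈ 1812.
Year 2006: gap = -1.7 × (6.97 - 5.41) = -2.652%, loss ≈ 23959 × 2.652/100 ≈ 635.
Year 2007: gap = -1.7 × (7.54 - 5.41) = -3.621%, loss ≈ 23959 × 3.621/100 ≈ 868.
Total lost output = 1894 + 1812 + 635 + 868 = 5209 billion.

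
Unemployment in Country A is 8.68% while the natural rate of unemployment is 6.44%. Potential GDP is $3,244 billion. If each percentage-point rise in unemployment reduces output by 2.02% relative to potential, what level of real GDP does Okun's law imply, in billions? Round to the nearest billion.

$3,097 billion

Unemployment gap = 8.68 - 6.44 = 2.24 points, so the output gap is -2.02 × 2.24 = -4.5248%.
Actual GDP = 3244 × (1 - 4.5248/100) = 3244 × 0.954752 ≈ 3097 billion.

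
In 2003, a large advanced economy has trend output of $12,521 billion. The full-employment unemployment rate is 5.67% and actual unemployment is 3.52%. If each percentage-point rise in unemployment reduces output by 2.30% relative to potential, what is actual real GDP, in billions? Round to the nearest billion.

Unemployment gap = 3.52 - 5.67 = -2.15 points, so the output gap is -2.3 × (-2.15) = 4.945%.
Actual GDP = 12521 × (1 + 4.945/100) = 12521 × 1.04945 ≈ 13140 billion.

$13,140 billion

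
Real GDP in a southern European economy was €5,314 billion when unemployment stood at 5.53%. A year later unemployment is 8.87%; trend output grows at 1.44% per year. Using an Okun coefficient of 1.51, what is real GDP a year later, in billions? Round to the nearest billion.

€5,123 billion

Δu = 8.87 - 5.53 = 3.34 points.
Okun's law (growth form): g_Y = g_Y* - β × Δu = 1.44 - 1.51 × (3.34) = 1.44 - 5.0434 = -3.6034%.
Real GDP in the next year = 5314 × (1 - 3.6034/100) = 5314 × 0.963966 ≈ 5123 billion.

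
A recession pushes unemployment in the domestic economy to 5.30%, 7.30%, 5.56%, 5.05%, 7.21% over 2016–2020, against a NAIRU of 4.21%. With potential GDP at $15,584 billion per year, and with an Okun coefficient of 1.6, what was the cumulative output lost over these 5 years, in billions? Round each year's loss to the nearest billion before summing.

Year 2016: gap = -1.6 × (5.3 - 4.21) = -1.744%, loss ≈ 15584 × 1.744/100 ≈ 272.
Year 2017: gap = -1.6 × (7.3 - 4.21) = -4.944%, loss ≈ 15584 × 4.944/100 ≈ 770.
Year 2018: gap = -1.6 × (5.56 - 4.21) = -2.16%, loss ≈ 15584 × 2.16/100 ≈ 337.
Year 2019: gap = -1.6 × (5.05 - 4.21) = -1.344%, loss ≈ 15584 × 1.344/100 ≈ 209.
Year 2020: gap = -1.6 × (7.21 - 4.21) = -4.8%, loss ≈ 15584 × 4.8/100 ≈ 748.
Total lost output = 272 + 770 + 337 + 209 + 748 = 2336 billion.

$2,336 billion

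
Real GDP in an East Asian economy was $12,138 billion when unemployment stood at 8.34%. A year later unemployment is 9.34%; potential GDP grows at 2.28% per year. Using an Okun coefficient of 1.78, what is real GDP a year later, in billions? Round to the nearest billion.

Δu = 9.34 - 8.34 = 1 point.
Okun's law (growth form): g_Y = g_Y* - β × Δu = 2.28 - 1.78 × (1.00) = 2.28 - 1.78 = 0.5%.
Real GDP in the next year = 12138 × (1 + 0.5/100) = 12138 × 1.005 ≈ 12199 billion.

$12,199 billion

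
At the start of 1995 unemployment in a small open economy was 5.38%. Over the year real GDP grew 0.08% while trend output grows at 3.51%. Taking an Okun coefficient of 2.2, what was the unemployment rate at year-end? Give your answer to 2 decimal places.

6.94%

Growth-rate Okun's law: g_Y = g_Y* - β × Δu, so Δu = (g_Y* - g_Y)/β.
Δu = (3.51 - 0.08)/2.2 = 3.43/2.2 = 1.56 percentage points.
Year-end unemployment = 5.38 + 1.56 = 6.94%.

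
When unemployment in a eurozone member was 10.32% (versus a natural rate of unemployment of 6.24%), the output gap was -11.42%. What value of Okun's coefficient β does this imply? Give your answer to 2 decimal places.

Okun's law: output gap = -β × (u - u*).
-11.42 = -β × (10.32 - 6.24) = -β × 4.08, so β = 11.42/4.08 = 2.80.

β ≈ 2.80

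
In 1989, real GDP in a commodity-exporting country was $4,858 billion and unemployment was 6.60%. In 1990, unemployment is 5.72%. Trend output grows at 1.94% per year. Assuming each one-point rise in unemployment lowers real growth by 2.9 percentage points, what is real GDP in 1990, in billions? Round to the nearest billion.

$5,076 billion

Δu = 5.72 - 6.6 = -0.88 points.
Okun's law (growth form): g_Y = g_Y* - β × Δu = 1.94 - 2.9 × (-0.88) = 1.94 + 2.552 = 4.492%.
Real GDP in the next year = 4858 × (1 + 4.492/100) = 4858 × 1.04492 ≈ 5076 billion.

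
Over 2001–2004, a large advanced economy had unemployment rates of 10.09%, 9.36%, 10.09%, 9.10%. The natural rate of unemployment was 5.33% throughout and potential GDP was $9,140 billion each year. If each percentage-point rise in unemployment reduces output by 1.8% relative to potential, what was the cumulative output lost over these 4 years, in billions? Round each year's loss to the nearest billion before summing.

$2,849 billion

Year 2001: gap = -1.8 × (10.09 - 5.33) = -8.568%, loss ≈ 9140 × 8.568/100 ≈ 783.
Year 2002: gap = -1.8 × (9.36 - 5.33) = -7.254%, loss ≈ 9140 × 7.254/100 ≈ 663.
Year 2003: gap = -1.8 × (10.09 - 5.33) = -8.568%, loss ≈ 9140 × 8.568/100 ≈ 783.
Year 2004: gap = -1.8 × (9.1 - 5.33) = -6.786%, loss ≈ 9140 × 6.786/100 ≈ 620.
Total lost output = 783 + 663 + 783 + 620 = 2849 billion.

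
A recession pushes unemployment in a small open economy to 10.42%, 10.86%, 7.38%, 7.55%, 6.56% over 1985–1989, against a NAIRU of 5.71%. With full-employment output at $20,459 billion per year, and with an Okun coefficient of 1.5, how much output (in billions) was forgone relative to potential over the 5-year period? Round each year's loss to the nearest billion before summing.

$4,363 billion

Year 1985: gap = -1.5 × (10.42 - 5.71) = -7.065%, loss ≈ 20459 × 7.065/100 ≈ 1445.
Year 1986: gap = -1.5 × (10.86 - 5.71) = -7.725%, loss ≈ 20459 × 7.725/100 ≈ 1580.
Year 1987: gap = -1.5 × (7.38 - 5.71) = -2.505%, loss ≈ 20459 × 2.505/100 ≈ 512.
Year 1988: gap = -1.5 × (7.55 - 5.71) = -2.76%, loss ≈ 20459 × 2.76/100 ≈ 565.
Year 1989: gap = -1.5 × (6.56 - 5.71) = -1.275%, loss ≈ 20459 × 1.275/100 ≈ 261.
Total lost output = 1445 + 1580 + 512 + 565 + 261 = 4363 billion.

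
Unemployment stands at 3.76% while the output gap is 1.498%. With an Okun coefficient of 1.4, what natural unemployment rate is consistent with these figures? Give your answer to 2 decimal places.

From Okun's law, u - u* = -(output gap)/β = -(1.498)/1.4 = -1.07 points.
So u* = 3.76 + 1.07 = 4.83%.

4.83%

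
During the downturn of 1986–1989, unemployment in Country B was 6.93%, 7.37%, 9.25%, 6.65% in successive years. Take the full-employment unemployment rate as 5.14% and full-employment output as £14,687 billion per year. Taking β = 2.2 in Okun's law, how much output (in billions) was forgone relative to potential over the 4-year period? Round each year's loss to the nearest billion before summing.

Year 1986: gap = -2.2 × (6.93 - 5.14) = -3.938%, loss ≈ 14687 × 3.938/100 ≈ 578.
Year 1987: gap = -2.2 × (7.37 - 5.14) = -4.906%, loss ≈ 14687 × 4.906/100 ≈ 721.
Year 1988: gap = -2.2 × (9.25 - 5.14) = -9.042%, loss ≈ 14687 × 9.042/100 ≈ 1328.
Year 1989: gap = -2.2 × (6.65 - 5.14) = -3.322%, loss ≈ 14687 × 3.322/100 ≈ 488.
Total lost output = 578 + 721 + 1328 + 488 = 3115 billion.

£3,115 billion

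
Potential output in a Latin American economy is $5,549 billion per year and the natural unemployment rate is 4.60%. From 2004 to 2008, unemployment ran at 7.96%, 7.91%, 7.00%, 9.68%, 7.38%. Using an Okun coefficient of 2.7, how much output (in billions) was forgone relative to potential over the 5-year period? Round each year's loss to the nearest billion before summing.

$2,537 billion

Year 2004: gap = -2.7 × (7.96 - 4.6) = -9.072%, loss ≈ 5549 × 9.072/100 ≈ 503.
Year 2005: gap = -2.7 × (7.91 - 4.6) = -8.937%, loss ≈ 5549 × 8.937/100 ≈ 496.
Year 2006: gap = -2.7 × (7 - 4.6) = -6.48%, loss ≈ 5549 × 6.48/100 ≈ 360.
Year 2007: gap = -2.7 × (9.68 - 4.6) = -13.716%, loss ≈ 5549 × 13.716/100 ≈ 761.
Year 2008: gap = -2.7 × (7.38 - 4.6) = -7.506%, loss ≈ 5549 × 7.506/100 ≈ 417.
Total lost output = 503 + 496 + 360 + 761 + 417 = 2537 billion.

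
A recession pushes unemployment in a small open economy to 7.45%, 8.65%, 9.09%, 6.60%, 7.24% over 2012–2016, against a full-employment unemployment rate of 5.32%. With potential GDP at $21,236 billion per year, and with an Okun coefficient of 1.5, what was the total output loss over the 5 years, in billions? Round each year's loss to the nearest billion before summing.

$3,960 billion

Year 2012: gap = -1.5 × (7.45 - 5.32) = -3.195%, loss ≈ 21236 × 3.195/100 ≈ 678.
Year 2013: gap = -1.5 × (8.65 - 5.32) = -4.995%, loss ≈ 21236 × 4.995/100 ≈ 1061.
Year 2014: gap = -1.5 × (9.09 - 5.32) = -5.655%, loss ≈ 21236 × 5.655/100 ≈ 1201.
Year 2015: gap = -1.5 × (6.6 - 5.32) = -1.92%, loss ≈ 21236 × 1.92/100 ≈ 408.
Year 2016: gap = -1.5 × (7.24 - 5.32) = -2.88%, loss ≈ 21236 × 2.88/100 ≈ 612.
Total lost output = 678 + 1061 + 1201 + 408 + 612 = 3960 billion.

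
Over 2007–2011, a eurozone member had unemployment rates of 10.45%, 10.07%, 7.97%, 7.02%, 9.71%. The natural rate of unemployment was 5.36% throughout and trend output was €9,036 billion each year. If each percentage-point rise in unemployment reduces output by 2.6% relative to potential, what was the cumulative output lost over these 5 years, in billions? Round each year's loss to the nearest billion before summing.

Year 2007: gap = -2.6 × (10.45 - 5.36) = -13.234%, loss ≈ 9036 × 13.234/100 ≈ 1196.
Year 2008: gap = -2.6 × (10.07 - 5.36) = -12.246%, loss ≈ 9036 × 12.246/100 ≈ 1107.
Year 2009: gap = -2.6 × (7.97 - 5.36) = -6.786%, loss ≈ 9036 × 6.786/100 ≈ 613.
Year 2010: gap = -2.6 × (7.02 - 5.36) = -4.316%, loss ≈ 9036 × 4.316/100 ≈ 390.
Year 2011: gap = -2.6 × (9.71 - 5.36) = -11.31%, loss ≈ 9036 × 11.31/100 ≈ 1022.
Total lost output = 1196 + 1107 + 613 + 390 + 1022 = 4328 billion.

€4,328 billion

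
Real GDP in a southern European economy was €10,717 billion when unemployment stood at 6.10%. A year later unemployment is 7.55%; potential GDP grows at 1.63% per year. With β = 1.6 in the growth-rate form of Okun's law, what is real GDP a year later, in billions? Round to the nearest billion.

Δu = 7.55 - 6.1 = 1.45 points.
Okun's law (growth form): g_Y = g_Y* - β × Δu = 1.63 - 1.6 × (1.45) = 1.63 - 2.32 = -0.69%.
Real GDP in the next year = 10717 × (1 - 0.69/100) = 10717 × 0.9931 ≈ 10643 billion.

€10,643 billion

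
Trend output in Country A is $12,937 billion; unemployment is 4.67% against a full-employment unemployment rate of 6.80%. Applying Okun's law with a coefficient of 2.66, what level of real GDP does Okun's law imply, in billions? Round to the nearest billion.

$13,670 billion

Unemployment gap = 4.67 - 6.8 = -2.13 points, so the output gap is -2.66 × (-2.13) = 5.6658%.
Actual GDP = 12937 × (1 + 5.6658/100) = 12937 × 1.056658 ≈ 13670 billion.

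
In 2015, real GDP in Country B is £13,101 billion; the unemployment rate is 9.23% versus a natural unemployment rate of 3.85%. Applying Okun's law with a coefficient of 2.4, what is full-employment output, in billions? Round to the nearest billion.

£15,043 billion

Unemployment gap = 9.23 - 3.85 = 5.38 points, so output gap = -2.4 × 5.38 = -12.912%.
Since Y = Y* × (1 + gap/100), Y* = 13101/0.87088 ≈ 15043 billion.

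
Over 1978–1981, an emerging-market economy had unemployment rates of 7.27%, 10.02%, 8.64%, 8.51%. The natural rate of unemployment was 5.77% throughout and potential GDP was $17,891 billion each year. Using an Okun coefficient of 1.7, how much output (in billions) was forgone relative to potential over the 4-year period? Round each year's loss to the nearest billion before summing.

$3,455 billion

Year 1978: gap = -1.7 × (7.27 - 5.77) = -2.55%, loss ≈ 17891 × 2.55/100 ≈ 456.
Year 1979: gap = -1.7 × (10.02 - 5.77) = -7.225%, loss ≈ 17891 × 7.225/100 ≈ 1293.
Year 1980: gap = -1.7 × (8.64 - 5.77) = -4.879%, loss ≈ 17891 × 4.879/100 ≈ 873.
Year 1981: gap = -1.7 × (8.51 - 5.77) = -4.658%, loss ≈ 17891 × 4.658/100 ≈ 833.
Total lost output = 456 + 1293 + 873 + 833 = 3455 billion.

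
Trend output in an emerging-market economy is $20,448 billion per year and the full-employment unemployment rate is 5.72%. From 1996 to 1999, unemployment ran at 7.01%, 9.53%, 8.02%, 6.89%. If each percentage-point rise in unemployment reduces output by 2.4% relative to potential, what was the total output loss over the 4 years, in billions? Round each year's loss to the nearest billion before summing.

$4,206 billion

Year 1996: gap = -2.4 × (7.01 - 5.72) = -3.096%, loss ≈ 20448 × 3.096/100 ≈ 633.
Year 1997: gap = -2.4 × (9.53 - 5.72) = -9.144%, loss ≈ 20448 × 9.144/100 ≈ 1870.
Year 1998: gap = -2.4 × (8.02 - 5.72) = -5.52%, loss ≈ 20448 × 5.52/100 ≈ 1129.
Year 1999: gap = -2.4 × (6.89 - 5.72) = -2.808%, loss ≈ 20448 × 2.808/100 ≈ 574.
Total lost output = 633 + 1870 + 1129 + 574 = 4206 billion.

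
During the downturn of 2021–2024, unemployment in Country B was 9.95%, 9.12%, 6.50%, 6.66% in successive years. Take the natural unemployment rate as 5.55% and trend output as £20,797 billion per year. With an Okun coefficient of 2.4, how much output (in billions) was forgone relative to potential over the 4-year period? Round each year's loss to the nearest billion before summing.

£5,006 billion

Year 2021: gap = -2.4 × (9.95 - 5.55) = -10.56%, loss ≈ 20797 × 10.56/100 ≈ 2196.
Year 2022: gap = -2.4 × (9.12 - 5.55) = -8.568%, loss ≈ 20797 × 8.568/100 ≈ 1782.
Year 2023: gap = -2.4 × (6.5 - 5.55) = -2.28%, loss ≈ 20797 × 2.28/100 ≈ 474.
Year 2024: gap = -2.4 × (6.66 - 5.55) = -2.664%, loss ≈ 20797 × 2.664/100 ≈ 554.
Total lost output = 2196 + 1782 + 474 + 554 = 5006 billion.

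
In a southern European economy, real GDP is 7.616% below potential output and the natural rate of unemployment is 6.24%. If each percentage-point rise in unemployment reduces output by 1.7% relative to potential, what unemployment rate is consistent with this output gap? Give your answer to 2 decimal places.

10.72%

From Okun's law, u - u* = -(output gap)/β = -(-7.616)/1.7 = 4.48 points.
So u = 6.24 + 4.48 = 10.72%.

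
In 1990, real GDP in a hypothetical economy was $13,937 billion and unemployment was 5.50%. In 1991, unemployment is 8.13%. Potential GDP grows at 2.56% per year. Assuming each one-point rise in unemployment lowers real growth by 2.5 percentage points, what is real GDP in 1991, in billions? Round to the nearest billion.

Δu = 8.13 - 5.5 = 2.63 points.
Okun's law (growth form): g_Y = g_Y* - β × Δu = 2.56 - 2.5 × (2.63) = 2.56 - 6.575 = -4.015%.
Real GDP in the next year = 13937 × (1 - 4.015/100) = 13937 × 0.95985 ≈ 13377 billion.

$13,377 billion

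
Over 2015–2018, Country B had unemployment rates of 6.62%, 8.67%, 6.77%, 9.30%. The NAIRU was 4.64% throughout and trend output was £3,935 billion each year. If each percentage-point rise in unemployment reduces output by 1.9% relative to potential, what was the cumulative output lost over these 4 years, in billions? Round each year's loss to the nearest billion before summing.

Year 2015: gap = -1.9 × (6.62 - 4.64) = -3.762%, loss ≈ 3935 × 3.762/100 ≈ 148.
Year 2016: gap = -1.9 × (8.67 - 4.64) = -7.657%, loss ≈ 3935 × 7.657/100 ≈ 301.
Year 2017: gap = -1.9 × (6.77 - 4.64) = -4.047%, loss ≈ 3935 × 4.047/100 ≈ 159.
Year 2018: gap = -1.9 × (9.3 - 4.64) = -8.854%, loss ≈ 3935 × 8.854/100 ≈ 348.
Total lost output = 148 + 301 + 159 + 348 = 956 billion.

£956 billion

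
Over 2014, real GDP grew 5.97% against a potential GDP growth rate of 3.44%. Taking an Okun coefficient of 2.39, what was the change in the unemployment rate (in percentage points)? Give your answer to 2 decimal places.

-1.06 percentage points

Growth-rate Okun's law: g_Y = g_Y* - β × Δu, so Δu = (g_Y* - g_Y)/β.
Δu = (3.44 - 5.97)/2.39 = -2.53/2.39 = -1.06 percentage points.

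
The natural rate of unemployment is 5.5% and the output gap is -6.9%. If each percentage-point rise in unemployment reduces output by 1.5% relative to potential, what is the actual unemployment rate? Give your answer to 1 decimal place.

From Okun's law, u - u* = -(output gap)/β = -(-6.9)/1.5 = 4.6 points.
So u = 5.5 + 4.6 = 10.1%.

10.1%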